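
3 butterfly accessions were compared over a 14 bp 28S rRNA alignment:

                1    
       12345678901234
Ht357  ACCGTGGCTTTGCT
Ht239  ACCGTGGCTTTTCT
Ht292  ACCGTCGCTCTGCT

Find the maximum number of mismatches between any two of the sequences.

Pairwise Hamming distances:
  Ht357 vs Ht239: 1
  Ht357 vs Ht292: 2
  Ht239 vs Ht292: 3
The largest is 3, between Ht239 and Ht292.

3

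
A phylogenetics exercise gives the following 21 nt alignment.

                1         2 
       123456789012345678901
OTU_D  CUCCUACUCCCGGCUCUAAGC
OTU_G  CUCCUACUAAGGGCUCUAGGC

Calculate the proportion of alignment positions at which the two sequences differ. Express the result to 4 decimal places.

The sequences differ at positions 9 (C/A), 10 (C/A), 11 (C/G), 19 (A/G).
There are 4 differences over 21 sites, so p = 4/21 = 0.1905.

0.1905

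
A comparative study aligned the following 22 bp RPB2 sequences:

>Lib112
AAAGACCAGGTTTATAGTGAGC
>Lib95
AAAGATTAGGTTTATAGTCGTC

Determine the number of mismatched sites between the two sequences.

5

Mismatches occur at site 6 (C↔T), site 7 (C↔T), site 19 (G↔C), site 20 (A↔G), site 21 (G↔T).
That gives 5 mismatches out of 22 aligned sites, so the Hamming distance is 5.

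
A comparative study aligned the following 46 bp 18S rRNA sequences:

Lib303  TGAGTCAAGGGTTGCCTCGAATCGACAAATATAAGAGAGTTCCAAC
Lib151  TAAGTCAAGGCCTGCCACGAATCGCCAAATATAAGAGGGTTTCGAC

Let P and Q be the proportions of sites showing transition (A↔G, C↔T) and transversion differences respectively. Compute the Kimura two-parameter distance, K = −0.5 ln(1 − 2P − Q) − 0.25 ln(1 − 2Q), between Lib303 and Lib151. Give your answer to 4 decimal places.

The sequences differ at positions 2 (G/A, transition), 11 (G/C, transversion), 12 (T/C, transition), 17 (T/A, transversion), 25 (A/C, transversion), 38 (A/G, transition), 42 (C/T, transition), 44 (A/G, transition).
Of the 8 differences, 5 transitions and 3 transversions over 46 sites: P = 5/46 = 0.108696, Q = 3/46 = 0.065217.
d = −0.5·ln(0.717391) − 0.25·ln(0.869566) = −0.5·(-0.332134) − 0.25·(-0.139761) = 0.2010.

0.2010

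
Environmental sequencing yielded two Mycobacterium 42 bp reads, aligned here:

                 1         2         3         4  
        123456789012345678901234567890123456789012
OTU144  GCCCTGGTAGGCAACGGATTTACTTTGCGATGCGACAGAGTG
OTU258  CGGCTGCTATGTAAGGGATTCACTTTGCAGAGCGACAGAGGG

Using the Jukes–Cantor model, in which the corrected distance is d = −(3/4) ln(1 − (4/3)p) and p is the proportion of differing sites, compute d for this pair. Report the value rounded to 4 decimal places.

0.3597

Differing sites — 1:G/C; 2:C/G; 3:C/G; 7:G/C; 10:G/T; 12:C/T; 15:C/G; 21:T/C; 29:G/A; 30:A/G; 31:T/A; 41:T/G.
p = 12/42 = 0.285714.
d = −0.75 · ln(1 − (4/3)·0.285714) = −0.75 · ln(0.619048) = −0.75 · (-0.479572) = 0.3597.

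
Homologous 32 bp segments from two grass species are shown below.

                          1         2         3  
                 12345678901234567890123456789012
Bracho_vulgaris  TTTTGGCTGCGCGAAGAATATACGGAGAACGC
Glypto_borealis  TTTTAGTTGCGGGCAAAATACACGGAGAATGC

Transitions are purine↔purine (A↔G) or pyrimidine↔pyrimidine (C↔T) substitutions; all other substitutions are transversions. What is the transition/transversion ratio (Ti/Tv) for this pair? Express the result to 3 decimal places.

2.500

The sequences differ at positions 5 (G/A, transition), 7 (C/T, transition), 12 (C/G, transversion), 14 (A/C, transversion), 16 (G/A, transition), 21 (T/C, transition), 30 (C/T, transition).
Of the 7 differences, 5 transitions and 2 transversions, so Ti/Tv = 5/2 = 2.500.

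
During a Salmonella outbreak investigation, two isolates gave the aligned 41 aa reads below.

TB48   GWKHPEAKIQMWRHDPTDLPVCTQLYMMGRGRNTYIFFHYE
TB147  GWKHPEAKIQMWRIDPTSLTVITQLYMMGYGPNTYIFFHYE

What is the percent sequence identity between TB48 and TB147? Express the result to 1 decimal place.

Mismatches occur at site 14 (H/I), site 18 (D/S), site 20 (P/T), site 22 (C/I), site 30 (R/Y), site 32 (R/P).
35 of the 41 sites match, so the percent identity is 35/41 × 100 = 85.4%.

85.4%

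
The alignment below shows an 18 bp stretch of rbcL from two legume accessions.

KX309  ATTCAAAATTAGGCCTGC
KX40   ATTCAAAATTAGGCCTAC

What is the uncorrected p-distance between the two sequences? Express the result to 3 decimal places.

0.056

The sequences differ at position 17 (G/A).
There are 1 differences over 18 sites, so p = 1/18 = 0.056.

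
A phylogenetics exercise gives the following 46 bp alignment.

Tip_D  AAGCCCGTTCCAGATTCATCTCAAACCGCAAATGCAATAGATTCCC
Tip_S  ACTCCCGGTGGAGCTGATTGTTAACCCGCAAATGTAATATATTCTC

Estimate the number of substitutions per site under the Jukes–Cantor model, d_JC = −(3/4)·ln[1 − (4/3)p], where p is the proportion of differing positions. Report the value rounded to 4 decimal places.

0.4279

The sequences differ at positions 2 (A/C), 3 (G/T), 8 (T/G), 10 (C/G), 11 (C/G), 14 (A/C), 16 (T/G), 17 (C/A), 18 (A/T), 20 (C/G), 22 (C/T), 25 (A/C), 35 (C/T), 40 (G/T), 45 (C/T).
p = 15/46 = 0.326087.
d = −0.75 · ln(1 − (4/3)·0.326087) = −0.75 · ln(0.565217) = −0.75 · (-0.570546) = 0.4279.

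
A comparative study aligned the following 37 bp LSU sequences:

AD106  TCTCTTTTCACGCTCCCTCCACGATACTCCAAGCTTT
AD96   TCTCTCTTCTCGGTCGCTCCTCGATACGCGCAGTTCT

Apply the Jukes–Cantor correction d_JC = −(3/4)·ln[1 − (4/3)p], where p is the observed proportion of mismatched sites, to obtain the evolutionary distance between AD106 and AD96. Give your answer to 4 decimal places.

The sequences differ at positions 6 (T/C), 10 (A/T), 13 (C/G), 16 (C/G), 21 (A/T), 28 (T/G), 30 (C/G), 31 (A/C), 34 (C/T), 36 (T/C).
p = 10/37 = 0.270270.
d = −0.75 · ln(1 − (4/3)·0.270270) = −0.75 · ln(0.639640) = −0.75 · (-0.446850) = 0.3351.

0.3351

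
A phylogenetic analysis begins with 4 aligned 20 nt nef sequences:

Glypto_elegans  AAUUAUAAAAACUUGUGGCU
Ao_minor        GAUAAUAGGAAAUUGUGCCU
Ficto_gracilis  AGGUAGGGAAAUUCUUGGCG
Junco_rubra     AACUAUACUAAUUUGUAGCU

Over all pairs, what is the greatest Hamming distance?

12

Pairwise Hamming distances:
  Glypto_elegans vs Ao_minor: 6
  Glypto_elegans vs Ficto_gracilis: 9
  Glypto_elegans vs Junco_rubra: 5
  Ao_minor vs Ficto_gracilis: 12
  Ao_minor vs Junco_rubra: 8
  Ficto_gracilis vs Junco_rubra: 10
The largest is 12, between Ao_minor and Ficto_gracilis.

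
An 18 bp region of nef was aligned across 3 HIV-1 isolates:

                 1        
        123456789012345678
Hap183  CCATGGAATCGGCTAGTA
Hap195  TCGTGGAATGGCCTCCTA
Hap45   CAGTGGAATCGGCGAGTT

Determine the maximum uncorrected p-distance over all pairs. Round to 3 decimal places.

0.444

Pairwise Hamming distances:
  Hap183 vs Hap195: 6
  Hap183 vs Hap45: 4
  Hap195 vs Hap45: 8
The largest is 8 mismatches, between Hap195 and Hap45; p = 8/18 = 0.444.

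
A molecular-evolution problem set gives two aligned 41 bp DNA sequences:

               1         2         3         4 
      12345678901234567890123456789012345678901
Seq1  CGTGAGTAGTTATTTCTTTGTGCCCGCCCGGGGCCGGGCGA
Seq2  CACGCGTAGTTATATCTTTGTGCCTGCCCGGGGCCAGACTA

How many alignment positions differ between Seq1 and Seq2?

8

Mismatches occur at site 2 (G/A), site 3 (T/C), site 5 (A/C), site 14 (T/A), site 25 (C/T), site 36 (G/A), site 38 (G/A), site 40 (G/T).
That gives 8 mismatches out of 41 aligned sites, so the Hamming distance is 8.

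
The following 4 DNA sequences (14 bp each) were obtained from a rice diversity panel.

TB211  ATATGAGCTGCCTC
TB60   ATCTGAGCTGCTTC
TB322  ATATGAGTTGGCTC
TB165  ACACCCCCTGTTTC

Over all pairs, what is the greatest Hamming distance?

8

Pairwise Hamming distances:
  TB211 vs TB60: 2
  TB211 vs TB322: 2
  TB211 vs TB165: 7
  TB60 vs TB322: 4
  TB60 vs TB165: 7
  TB322 vs TB165: 8
The largest is 8, between TB322 and TB165.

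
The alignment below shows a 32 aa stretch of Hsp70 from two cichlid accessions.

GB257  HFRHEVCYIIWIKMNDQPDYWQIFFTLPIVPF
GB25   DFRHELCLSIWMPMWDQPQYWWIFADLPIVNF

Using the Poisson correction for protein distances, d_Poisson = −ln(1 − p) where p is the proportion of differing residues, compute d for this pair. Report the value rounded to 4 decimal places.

0.4700

The sequences differ at positions 1 (H/D), 6 (V/L), 8 (Y/L), 9 (I/S), 12 (I/M), 13 (K/P), 15 (N/W), 19 (D/Q), 22 (Q/W), 25 (F/A), 26 (T/D), 31 (P/N).
p = 12/32 = 0.375000.
d = −ln(1 − 0.375000) = −ln(0.625000) = 0.4700.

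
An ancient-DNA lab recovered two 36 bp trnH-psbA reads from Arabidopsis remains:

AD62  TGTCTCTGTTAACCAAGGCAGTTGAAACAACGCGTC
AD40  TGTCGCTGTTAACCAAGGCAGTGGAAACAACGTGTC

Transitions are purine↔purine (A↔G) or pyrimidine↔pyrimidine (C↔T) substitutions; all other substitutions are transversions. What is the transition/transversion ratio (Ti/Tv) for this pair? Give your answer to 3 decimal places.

0.500

Mismatches occur at site 5 (T→G, transversion), site 23 (T→G, transversion), site 33 (C→T, transition).
Of the 3 differences, 1 transition and 2 transversions, so Ti/Tv = 1/2 = 0.500.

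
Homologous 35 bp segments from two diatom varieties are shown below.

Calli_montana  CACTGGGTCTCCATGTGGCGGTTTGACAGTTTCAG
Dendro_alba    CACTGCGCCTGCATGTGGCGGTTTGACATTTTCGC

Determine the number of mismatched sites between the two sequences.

Mismatches occur at site 6 (G→C), site 8 (T→C), site 11 (C→G), site 29 (G→T), site 34 (A→G), site 35 (G→C).
That gives 6 mismatches out of 35 aligned sites, so the Hamming distance is 6.

6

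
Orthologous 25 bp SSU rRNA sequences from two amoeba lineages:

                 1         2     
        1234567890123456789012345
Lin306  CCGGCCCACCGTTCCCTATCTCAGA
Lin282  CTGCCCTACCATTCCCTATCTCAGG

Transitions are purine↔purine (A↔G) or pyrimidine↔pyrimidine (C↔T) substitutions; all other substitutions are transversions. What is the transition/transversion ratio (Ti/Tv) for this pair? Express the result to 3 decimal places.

Mismatches occur at site 2 (C/T, transition), site 4 (G/C, transversion), site 7 (C/T, transition), site 11 (G/A, transition), site 25 (A/G, transition).
Of the 5 differences, 4 transitions and 1 transversion, so Ti/Tv = 4/1 = 4.000.

4.000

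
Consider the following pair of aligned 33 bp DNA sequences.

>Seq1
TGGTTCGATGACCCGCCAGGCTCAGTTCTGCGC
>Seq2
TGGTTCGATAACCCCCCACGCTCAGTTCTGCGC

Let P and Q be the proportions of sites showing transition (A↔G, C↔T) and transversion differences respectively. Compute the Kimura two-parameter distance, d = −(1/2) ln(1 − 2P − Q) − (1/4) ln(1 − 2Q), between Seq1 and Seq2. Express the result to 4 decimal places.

The sequences differ at positions 10 (G/A, transition), 15 (G/C, transversion), 19 (G/C, transversion).
Of the 3 differences, 1 transition and 2 transversions over 33 sites: P = 1/33 = 0.030303, Q = 2/33 = 0.060606.
d = −0.5·ln(0.878788) − 0.25·ln(0.878788) = −0.5·(-0.129212) − 0.25·(-0.129212) = 0.0969.

0.0969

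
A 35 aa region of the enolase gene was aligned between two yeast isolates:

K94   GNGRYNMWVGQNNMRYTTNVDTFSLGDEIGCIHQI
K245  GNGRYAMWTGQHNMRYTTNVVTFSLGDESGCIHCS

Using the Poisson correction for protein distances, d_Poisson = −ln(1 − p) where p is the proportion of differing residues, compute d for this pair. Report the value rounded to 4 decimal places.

0.2231

Differing sites — 6:N/A; 9:V/T; 12:N/H; 21:D/V; 29:I/S; 34:Q/C; 35:I/S.
p = 7/35 = 0.200000.
d = −ln(1 − 0.200000) = −ln(0.800000) = 0.2231.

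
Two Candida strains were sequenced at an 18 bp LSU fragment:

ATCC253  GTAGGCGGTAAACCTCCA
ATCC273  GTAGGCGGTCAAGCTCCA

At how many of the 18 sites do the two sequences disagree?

Mismatches occur at site 10 (A→C), site 13 (C→G).
That gives 2 mismatches out of 18 aligned sites, so the Hamming distance is 2.

2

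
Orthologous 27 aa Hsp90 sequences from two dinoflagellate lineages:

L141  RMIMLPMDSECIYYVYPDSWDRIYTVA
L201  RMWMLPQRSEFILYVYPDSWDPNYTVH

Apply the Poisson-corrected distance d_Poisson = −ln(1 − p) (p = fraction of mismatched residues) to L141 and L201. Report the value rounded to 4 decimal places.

0.3514

Mismatches occur at site 3 (I→W), site 7 (M→Q), site 8 (D→R), site 11 (C→F), site 13 (Y→L), site 22 (R→P), site 23 (I→N), site 27 (A→H).
p = 8/27 = 0.296296.
d = −ln(1 − 0.296296) = −ln(0.703704) = 0.3514.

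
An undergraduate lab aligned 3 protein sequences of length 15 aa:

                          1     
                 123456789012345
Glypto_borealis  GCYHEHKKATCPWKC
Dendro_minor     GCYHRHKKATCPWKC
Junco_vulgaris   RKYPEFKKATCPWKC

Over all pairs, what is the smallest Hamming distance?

1

Pairwise Hamming distances:
  Glypto_borealis vs Dendro_minor: 1
  Glypto_borealis vs Junco_vulgaris: 4
  Dendro_minor vs Junco_vulgaris: 5
The smallest is 1, between Glypto_borealis and Dendro_minor.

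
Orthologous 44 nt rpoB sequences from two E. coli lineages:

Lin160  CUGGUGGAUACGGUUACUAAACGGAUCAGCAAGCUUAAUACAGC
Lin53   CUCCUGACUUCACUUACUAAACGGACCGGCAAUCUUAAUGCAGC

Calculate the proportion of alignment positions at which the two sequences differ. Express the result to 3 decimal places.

0.250

Mismatches occur at site 3 (G→C), site 4 (G→C), site 7 (G→A), site 8 (A→C), site 10 (A→U), site 12 (G→A), site 13 (G→C), site 26 (U→C), site 28 (A→G), site 33 (G→U), site 40 (A→G).
There are 11 differences over 44 sites, so p = 11/44 = 0.250.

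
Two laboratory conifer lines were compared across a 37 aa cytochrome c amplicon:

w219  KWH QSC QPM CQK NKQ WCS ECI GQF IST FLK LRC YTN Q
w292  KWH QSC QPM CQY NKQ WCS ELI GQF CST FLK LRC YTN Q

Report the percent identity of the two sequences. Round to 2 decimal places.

Mismatches occur at site 12 (K→Y), site 20 (C→L), site 25 (I→C).
34 of the 37 sites match, so the percent identity is 34/37 × 100 = 91.89%.

91.89%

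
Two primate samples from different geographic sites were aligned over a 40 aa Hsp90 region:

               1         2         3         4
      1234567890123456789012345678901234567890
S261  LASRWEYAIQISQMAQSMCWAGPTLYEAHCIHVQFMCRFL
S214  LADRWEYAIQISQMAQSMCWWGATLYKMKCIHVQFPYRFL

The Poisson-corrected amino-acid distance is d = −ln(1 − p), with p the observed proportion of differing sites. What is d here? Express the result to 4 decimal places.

0.2231

Mismatches occur at site 3 (S↔D), site 21 (A↔W), site 23 (P↔A), site 27 (E↔K), site 28 (A↔M), site 29 (H↔K), site 36 (M↔P), site 37 (C↔Y).
p = 8/40 = 0.200000.
d = −ln(1 − 0.200000) = −ln(0.800000) = 0.2231.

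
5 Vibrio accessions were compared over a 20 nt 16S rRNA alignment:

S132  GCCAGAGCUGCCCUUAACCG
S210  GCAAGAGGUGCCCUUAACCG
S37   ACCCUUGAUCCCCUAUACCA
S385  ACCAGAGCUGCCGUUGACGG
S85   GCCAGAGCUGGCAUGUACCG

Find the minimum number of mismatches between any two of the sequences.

2

Pairwise Hamming distances:
  S132 vs S210: 2
  S132 vs S37: 9
  S132 vs S385: 4
  S132 vs S85: 4
  S210 vs S37: 10
  S210 vs S385: 6
  S210 vs S85: 6
  S37 vs S385: 10
  S37 vs S85: 10
  S385 vs S85: 6
The smallest is 2, between S132 and S210.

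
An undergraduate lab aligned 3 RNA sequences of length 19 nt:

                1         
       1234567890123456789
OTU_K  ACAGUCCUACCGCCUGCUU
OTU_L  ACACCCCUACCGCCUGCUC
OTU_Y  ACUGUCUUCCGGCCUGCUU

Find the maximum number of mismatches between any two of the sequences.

Pairwise Hamming distances:
  OTU_K vs OTU_L: 3
  OTU_K vs OTU_Y: 4
  OTU_L vs OTU_Y: 7
The largest is 7, between OTU_L and OTU_Y.

7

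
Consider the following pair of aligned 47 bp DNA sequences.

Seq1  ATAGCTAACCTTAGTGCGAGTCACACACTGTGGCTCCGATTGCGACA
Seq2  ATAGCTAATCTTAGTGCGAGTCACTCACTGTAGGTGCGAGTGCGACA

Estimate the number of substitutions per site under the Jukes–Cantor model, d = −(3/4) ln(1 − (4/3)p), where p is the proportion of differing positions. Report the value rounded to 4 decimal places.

The sequences differ at positions 9 (C/T), 25 (A/T), 32 (G/A), 34 (C/G), 36 (C/G), 40 (T/G).
p = 6/47 = 0.127660.
d = −0.75 · ln(1 − (4/3)·0.127660) = −0.75 · ln(0.829787) = −0.75 · (-0.186586) = 0.1399.

0.1399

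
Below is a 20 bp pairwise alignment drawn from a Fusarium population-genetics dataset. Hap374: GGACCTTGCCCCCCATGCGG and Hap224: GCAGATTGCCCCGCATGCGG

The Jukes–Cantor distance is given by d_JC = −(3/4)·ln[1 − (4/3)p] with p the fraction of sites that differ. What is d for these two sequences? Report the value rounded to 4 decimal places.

0.2326

Mismatches occur at site 2 (G↔C), site 4 (C↔G), site 5 (C↔A), site 13 (C↔G).
p = 4/20 = 0.200000.
d = −0.75 · ln(1 − (4/3)·0.200000) = −0.75 · ln(0.733333) = −0.75 · (-0.310155) = 0.2326.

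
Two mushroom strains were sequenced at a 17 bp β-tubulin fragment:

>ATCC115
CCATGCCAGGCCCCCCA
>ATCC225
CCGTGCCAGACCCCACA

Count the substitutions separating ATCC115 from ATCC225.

Differing sites — 3:A/G; 10:G/A; 15:C/A.
That gives 3 mismatches out of 17 aligned sites, so the Hamming distance is 3.

3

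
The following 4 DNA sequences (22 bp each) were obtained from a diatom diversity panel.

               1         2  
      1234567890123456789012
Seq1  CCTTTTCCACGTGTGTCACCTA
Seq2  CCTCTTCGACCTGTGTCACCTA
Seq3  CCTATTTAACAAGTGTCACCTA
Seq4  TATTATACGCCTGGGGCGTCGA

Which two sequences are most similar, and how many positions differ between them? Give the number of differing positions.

Pairwise Hamming distances:
  Seq1 vs Seq2: 3
  Seq1 vs Seq3: 5
  Seq1 vs Seq4: 11
  Seq2 vs Seq3: 5
  Seq2 vs Seq4: 12
  Seq3 vs Seq4: 14
The smallest is 3, between Seq1 and Seq2.

3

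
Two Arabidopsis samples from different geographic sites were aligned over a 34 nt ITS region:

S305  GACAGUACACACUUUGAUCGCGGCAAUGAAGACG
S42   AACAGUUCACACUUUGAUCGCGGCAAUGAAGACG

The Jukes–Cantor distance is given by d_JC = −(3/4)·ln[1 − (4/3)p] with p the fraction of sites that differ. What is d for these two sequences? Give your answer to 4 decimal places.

0.0613

Differing sites — 1:G/A; 7:A/U.
p = 2/34 = 0.058824.
d = −0.75 · ln(1 − (4/3)·0.058824) = −0.75 · ln(0.921568) = −0.75 · (-0.081679) = 0.0613.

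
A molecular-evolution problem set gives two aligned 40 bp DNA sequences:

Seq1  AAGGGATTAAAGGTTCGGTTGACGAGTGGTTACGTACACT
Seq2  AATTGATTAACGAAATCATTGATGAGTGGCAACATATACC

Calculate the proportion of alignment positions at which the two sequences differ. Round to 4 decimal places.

0.3750

Differing sites — 3:G/T; 4:G/T; 11:A/C; 13:G/A; 14:T/A; 15:T/A; 16:C/T; 17:G/C; 18:G/A; 23:C/T; 30:T/C; 31:T/A; 34:G/A; 37:C/T; 40:T/C.
There are 15 differences over 40 sites, so p = 15/40 = 0.3750.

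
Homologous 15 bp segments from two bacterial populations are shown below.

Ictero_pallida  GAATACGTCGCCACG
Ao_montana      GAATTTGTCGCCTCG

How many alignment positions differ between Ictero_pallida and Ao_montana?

Mismatches occur at site 5 (A/T), site 6 (C/T), site 13 (A/T).
That gives 3 mismatches out of 15 aligned sites, so the Hamming distance is 3.

3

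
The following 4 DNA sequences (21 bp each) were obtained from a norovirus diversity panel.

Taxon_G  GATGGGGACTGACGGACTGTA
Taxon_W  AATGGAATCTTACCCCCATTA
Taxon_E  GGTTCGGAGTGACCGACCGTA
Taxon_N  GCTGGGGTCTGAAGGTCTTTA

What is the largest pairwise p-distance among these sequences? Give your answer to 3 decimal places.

0.619

Pairwise Hamming distances:
  Taxon_G vs Taxon_W: 10
  Taxon_G vs Taxon_E: 6
  Taxon_G vs Taxon_N: 5
  Taxon_W vs Taxon_E: 13
  Taxon_W vs Taxon_N: 10
  Taxon_E vs Taxon_N: 10
The largest is 13 mismatches, between Taxon_W and Taxon_E; p = 13/21 = 0.619.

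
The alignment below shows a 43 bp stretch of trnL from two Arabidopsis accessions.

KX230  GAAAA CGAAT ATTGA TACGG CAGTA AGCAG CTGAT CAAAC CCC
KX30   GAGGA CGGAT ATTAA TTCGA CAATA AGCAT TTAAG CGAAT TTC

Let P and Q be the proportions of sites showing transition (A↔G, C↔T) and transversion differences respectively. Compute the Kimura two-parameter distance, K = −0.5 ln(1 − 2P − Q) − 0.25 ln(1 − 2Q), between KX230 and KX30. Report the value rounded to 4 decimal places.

0.5319

The sequences differ at positions 3 (A/G, transition), 4 (A/G, transition), 8 (A/G, transition), 14 (G/A, transition), 17 (A/T, transversion), 20 (G/A, transition), 23 (G/A, transition), 30 (G/T, transversion), 31 (C/T, transition), 33 (G/A, transition), 35 (T/G, transversion), 37 (A/G, transition), 40 (C/T, transition), 41 (C/T, transition), 42 (C/T, transition).
Of the 15 differences, 12 transitions and 3 transversions over 43 sites: P = 12/43 = 0.279070, Q = 3/43 = 0.069767.
d = −0.5·ln(0.372093) − 0.25·ln(0.860466) = −0.5·(-0.988611) − 0.25·(-0.150281) = 0.5319.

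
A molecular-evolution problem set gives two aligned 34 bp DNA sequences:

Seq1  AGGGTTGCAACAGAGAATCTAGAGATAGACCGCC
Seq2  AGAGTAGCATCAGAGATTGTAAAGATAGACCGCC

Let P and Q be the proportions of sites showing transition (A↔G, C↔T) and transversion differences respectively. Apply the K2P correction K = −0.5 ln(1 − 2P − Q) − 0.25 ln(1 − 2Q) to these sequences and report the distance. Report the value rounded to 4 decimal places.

0.2012

Mismatches occur at site 3 (G/A, transition), site 6 (T/A, transversion), site 10 (A/T, transversion), site 17 (A/T, transversion), site 19 (C/G, transversion), site 22 (G/A, transition).
Of the 6 differences, 2 transitions and 4 transversions over 34 sites: P = 2/34 = 0.058824, Q = 4/34 = 0.117647.
d = −0.5·ln(0.764705) − 0.25·ln(0.764706) = −0.5·(-0.268265) − 0.25·(-0.268264) = 0.2012.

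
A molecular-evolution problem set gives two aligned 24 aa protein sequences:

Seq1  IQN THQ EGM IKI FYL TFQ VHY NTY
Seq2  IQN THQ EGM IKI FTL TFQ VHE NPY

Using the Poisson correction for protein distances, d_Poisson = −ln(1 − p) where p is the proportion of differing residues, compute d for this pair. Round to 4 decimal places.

Mismatches occur at site 14 (Y→T), site 21 (Y→E), site 23 (T→P).
p = 3/24 = 0.125000.
d = −ln(1 − 0.125000) = −ln(0.875000) = 0.1335.

0.1335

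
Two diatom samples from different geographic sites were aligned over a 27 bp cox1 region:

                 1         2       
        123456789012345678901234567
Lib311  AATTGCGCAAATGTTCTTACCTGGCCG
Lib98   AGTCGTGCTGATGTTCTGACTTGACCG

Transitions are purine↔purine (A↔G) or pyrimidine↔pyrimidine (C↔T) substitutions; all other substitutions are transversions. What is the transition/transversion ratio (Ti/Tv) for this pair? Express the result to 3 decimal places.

3.000

Differing sites — 2:A/G (Ti); 4:T/C (Ti); 6:C/T (Ti); 9:A/T (Tv); 10:A/G (Ti); 18:T/G (Tv); 21:C/T (Ti); 24:G/A (Ti).
Of the 8 differences, 6 transitions and 2 transversions, so Ti/Tv = 6/2 = 3.000.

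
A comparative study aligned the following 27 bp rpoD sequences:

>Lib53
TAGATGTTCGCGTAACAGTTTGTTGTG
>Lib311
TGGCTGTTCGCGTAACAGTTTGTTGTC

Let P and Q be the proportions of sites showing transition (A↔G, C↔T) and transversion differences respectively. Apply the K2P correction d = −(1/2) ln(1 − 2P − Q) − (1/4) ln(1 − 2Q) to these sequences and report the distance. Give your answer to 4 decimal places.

0.1203

Differing sites — 2:A/G (Ti); 4:A/C (Tv); 27:G/C (Tv).
Of the 3 differences, 1 transition and 2 transversions over 27 sites: P = 1/27 = 0.037037, Q = 2/27 = 0.074074.
d = −0.5·ln(0.851852) − 0.25·ln(0.851852) = −0.5·(-0.160342) − 0.25·(-0.160342) = 0.1203.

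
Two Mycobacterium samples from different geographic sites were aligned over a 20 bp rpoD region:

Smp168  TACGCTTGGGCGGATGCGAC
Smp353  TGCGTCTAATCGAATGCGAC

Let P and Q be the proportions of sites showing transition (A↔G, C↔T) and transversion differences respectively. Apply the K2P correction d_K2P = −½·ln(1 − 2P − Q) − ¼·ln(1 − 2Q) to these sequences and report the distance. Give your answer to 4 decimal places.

0.5513

Mismatches occur at site 2 (A/G, transition), site 5 (C/T, transition), site 6 (T/C, transition), site 8 (G/A, transition), site 9 (G/A, transition), site 10 (G/T, transversion), site 13 (G/A, transition).
Of the 7 differences, 6 transitions and 1 transversion over 20 sites: P = 6/20 = 0.300000, Q = 1/20 = 0.050000.
d = −0.5·ln(0.350000) − 0.25·ln(0.900000) = −0.5·(-1.049822) − 0.25·(-0.105361) = 0.5513.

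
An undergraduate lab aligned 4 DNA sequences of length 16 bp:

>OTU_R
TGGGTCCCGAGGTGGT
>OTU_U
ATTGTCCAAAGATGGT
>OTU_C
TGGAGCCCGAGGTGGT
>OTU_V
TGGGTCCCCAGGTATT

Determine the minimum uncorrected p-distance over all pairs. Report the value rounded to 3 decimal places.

Pairwise Hamming distances:
  OTU_R vs OTU_U: 6
  OTU_R vs OTU_C: 2
  OTU_R vs OTU_V: 3
  OTU_U vs OTU_C: 8
  OTU_U vs OTU_V: 8
  OTU_C vs OTU_V: 5
The smallest is 2 mismatches, between OTU_R and OTU_C; p = 2/16 = 0.125.

0.125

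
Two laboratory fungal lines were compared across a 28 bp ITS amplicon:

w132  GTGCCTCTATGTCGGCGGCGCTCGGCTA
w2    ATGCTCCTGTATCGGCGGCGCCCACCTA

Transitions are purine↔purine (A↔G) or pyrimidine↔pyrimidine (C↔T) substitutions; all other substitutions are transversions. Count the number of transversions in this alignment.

Mismatches occur at site 1 (G→A, transition), site 5 (C→T, transition), site 6 (T→C, transition), site 9 (A→G, transition), site 11 (G→A, transition), site 22 (T→C, transition), site 24 (G→A, transition), site 25 (G→C, transversion).
Of the 8 differences, 7 transitions and 1 transversion, so the answer is 1.

1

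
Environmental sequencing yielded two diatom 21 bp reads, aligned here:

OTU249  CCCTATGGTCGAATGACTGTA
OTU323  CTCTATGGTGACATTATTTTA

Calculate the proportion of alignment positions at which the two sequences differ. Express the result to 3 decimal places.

Mismatches occur at site 2 (C→T), site 10 (C→G), site 11 (G→A), site 12 (A→C), site 15 (G→T), site 17 (C→T), site 19 (G→T).
There are 7 differences over 21 sites, so p = 7/21 = 0.333.

0.333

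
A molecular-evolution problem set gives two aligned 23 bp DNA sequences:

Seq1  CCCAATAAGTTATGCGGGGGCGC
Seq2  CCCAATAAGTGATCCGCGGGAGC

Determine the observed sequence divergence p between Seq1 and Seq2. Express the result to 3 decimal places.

The sequences differ at positions 11 (T/G), 14 (G/C), 17 (G/C), 21 (C/A).
There are 4 differences over 23 sites, so p = 4/23 = 0.174.

0.174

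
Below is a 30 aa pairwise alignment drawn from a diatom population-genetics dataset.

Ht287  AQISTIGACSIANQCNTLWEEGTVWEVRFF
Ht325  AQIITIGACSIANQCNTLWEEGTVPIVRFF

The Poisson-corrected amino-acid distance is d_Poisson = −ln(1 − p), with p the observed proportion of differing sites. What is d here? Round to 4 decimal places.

The sequences differ at positions 4 (S/I), 25 (W/P), 26 (E/I).
p = 3/30 = 0.100000.
d = −ln(1 − 0.100000) = −ln(0.900000) = 0.1054.

0.1054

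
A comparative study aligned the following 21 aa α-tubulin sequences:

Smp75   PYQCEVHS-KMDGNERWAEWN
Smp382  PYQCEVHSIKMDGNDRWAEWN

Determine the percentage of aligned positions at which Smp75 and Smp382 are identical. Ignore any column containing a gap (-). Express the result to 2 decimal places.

95.00%

Excluding the 1 gap column leaves 20 comparable sites.
A single mismatch occurs at site 15 (E/D).
19 of the 20 comparable sites match, so the percent identity is 19/20 × 100 = 95.00%.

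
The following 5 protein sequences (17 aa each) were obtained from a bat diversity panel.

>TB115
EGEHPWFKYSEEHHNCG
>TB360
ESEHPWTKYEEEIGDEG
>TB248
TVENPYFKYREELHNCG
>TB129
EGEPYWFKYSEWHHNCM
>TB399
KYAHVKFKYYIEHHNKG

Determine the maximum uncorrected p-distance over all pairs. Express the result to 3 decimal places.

0.706

Pairwise Hamming distances:
  TB115 vs TB360: 7
  TB115 vs TB248: 6
  TB115 vs TB129: 4
  TB115 vs TB399: 8
  TB360 vs TB248: 10
  TB360 vs TB129: 11
  TB360 vs TB399: 12
  TB248 vs TB129: 9
  TB248 vs TB399: 10
  TB129 vs TB399: 11
The largest is 12 mismatches, between TB360 and TB399; p = 12/17 = 0.706.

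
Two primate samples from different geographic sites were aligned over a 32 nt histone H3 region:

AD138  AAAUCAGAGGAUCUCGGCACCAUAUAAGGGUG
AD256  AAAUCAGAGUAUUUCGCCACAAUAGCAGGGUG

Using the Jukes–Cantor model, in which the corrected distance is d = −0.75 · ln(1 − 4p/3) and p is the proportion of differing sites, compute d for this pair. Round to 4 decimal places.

0.2158

Mismatches occur at site 10 (G→U), site 13 (C→U), site 17 (G→C), site 21 (C→A), site 25 (U→G), site 26 (A→C).
p = 6/32 = 0.187500.
d = −0.75 · ln(1 − (4/3)·0.187500) = −0.75 · ln(0.750000) = −0.75 · (-0.287682) = 0.2158.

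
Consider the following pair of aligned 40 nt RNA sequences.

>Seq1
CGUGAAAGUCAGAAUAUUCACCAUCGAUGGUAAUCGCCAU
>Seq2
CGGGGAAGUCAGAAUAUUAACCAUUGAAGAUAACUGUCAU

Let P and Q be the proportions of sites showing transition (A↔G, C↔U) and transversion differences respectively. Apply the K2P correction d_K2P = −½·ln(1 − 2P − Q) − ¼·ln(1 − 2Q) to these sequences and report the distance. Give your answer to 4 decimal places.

0.2756

The sequences differ at positions 3 (U/G, transversion), 5 (A/G, transition), 19 (C/A, transversion), 25 (C/U, transition), 28 (U/A, transversion), 30 (G/A, transition), 34 (U/C, transition), 35 (C/U, transition), 37 (C/U, transition).
Of the 9 differences, 6 transitions and 3 transversions over 40 sites: P = 6/40 = 0.150000, Q = 3/40 = 0.075000.
d = −0.5·ln(0.625000) − 0.25·ln(0.850000) = −0.5·(-0.470004) − 0.25·(-0.162519) = 0.2756.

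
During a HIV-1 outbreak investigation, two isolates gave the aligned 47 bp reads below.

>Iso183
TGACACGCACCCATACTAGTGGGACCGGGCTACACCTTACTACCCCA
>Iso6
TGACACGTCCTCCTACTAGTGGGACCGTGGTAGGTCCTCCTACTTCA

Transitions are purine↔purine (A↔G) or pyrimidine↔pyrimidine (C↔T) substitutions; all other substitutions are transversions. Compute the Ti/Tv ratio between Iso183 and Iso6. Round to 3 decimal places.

Mismatches occur at site 8 (C↔T, transition), site 9 (A↔C, transversion), site 11 (C↔T, transition), site 13 (A↔C, transversion), site 28 (G↔T, transversion), site 30 (C↔G, transversion), site 33 (C↔G, transversion), site 34 (A↔G, transition), site 35 (C↔T, transition), site 37 (T↔C, transition), site 39 (A↔C, transversion), site 44 (C↔T, transition), site 45 (C↔T, transition).
Of the 13 differences, 7 transitions and 6 transversions, so Ti/Tv = 7/6 = 1.167.

1.167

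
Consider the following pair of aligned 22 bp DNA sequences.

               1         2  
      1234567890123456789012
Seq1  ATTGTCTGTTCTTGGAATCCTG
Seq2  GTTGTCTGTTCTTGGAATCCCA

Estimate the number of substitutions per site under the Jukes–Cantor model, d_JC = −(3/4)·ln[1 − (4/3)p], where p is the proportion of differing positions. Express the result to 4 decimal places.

0.1505

Differing sites — 1:A/G; 21:T/C; 22:G/A.
p = 3/22 = 0.136364.
d = −0.75 · ln(1 − (4/3)·0.136364) = −0.75 · ln(0.818181) = −0.75 · (-0.200672) = 0.1505.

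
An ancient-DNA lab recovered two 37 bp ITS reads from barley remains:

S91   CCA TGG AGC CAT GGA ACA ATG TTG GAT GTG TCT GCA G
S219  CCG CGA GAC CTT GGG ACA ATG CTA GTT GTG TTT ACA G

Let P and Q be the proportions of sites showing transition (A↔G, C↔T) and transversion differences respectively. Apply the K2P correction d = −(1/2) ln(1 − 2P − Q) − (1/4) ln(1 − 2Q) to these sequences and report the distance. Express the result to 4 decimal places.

0.4800

Differing sites — 3:A/G (Ti); 4:T/C (Ti); 6:G/A (Ti); 7:A/G (Ti); 8:G/A (Ti); 11:A/T (Tv); 15:A/G (Ti); 22:T/C (Ti); 24:G/A (Ti); 26:A/T (Tv); 32:C/T (Ti); 34:G/A (Ti).
Of the 12 differences, 10 transitions and 2 transversions over 37 sites: P = 10/37 = 0.270270, Q = 2/37 = 0.054054.
d = −0.5·ln(0.405406) − 0.25·ln(0.891892) = −0.5·(-0.902866) − 0.25·(-0.114410) = 0.4800.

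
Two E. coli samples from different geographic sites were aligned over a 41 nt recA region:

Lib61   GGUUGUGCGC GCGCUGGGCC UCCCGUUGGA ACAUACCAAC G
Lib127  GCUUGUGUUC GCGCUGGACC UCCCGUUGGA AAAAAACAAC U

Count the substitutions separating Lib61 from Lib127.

The sequences differ at positions 2 (G/C), 8 (C/U), 9 (G/U), 18 (G/A), 32 (C/A), 34 (U/A), 36 (C/A), 41 (G/U).
That gives 8 mismatches out of 41 aligned sites, so the Hamming distance is 8.

8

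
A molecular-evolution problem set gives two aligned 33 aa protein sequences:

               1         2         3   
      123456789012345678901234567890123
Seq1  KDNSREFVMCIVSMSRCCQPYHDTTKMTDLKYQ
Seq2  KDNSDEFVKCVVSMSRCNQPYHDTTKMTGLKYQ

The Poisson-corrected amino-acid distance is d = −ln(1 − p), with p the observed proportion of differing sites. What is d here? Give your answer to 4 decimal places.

0.1643

Differing sites — 5:R/D; 9:M/K; 11:I/V; 18:C/N; 29:D/G.
p = 5/33 = 0.151515.
d = −ln(1 − 0.151515) = −ln(0.848485) = 0.1643.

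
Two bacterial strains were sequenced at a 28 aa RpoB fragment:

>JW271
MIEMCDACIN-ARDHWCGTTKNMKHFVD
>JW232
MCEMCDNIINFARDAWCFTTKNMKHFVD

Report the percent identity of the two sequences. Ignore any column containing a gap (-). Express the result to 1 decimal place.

Excluding the 1 gap column leaves 27 comparable sites.
Mismatches occur at site 2 (I↔C), site 7 (A↔N), site 8 (C↔I), site 15 (H↔A), site 18 (G↔F).
22 of the 27 comparable sites match, so the percent identity is 22/27 × 100 = 81.5%.

81.5%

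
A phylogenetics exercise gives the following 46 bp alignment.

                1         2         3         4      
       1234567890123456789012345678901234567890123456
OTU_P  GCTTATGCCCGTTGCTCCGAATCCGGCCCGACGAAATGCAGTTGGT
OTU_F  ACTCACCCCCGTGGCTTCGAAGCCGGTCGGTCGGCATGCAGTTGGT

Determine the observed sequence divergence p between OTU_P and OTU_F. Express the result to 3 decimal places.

Mismatches occur at site 1 (G→A), site 4 (T→C), site 6 (T→C), site 7 (G→C), site 13 (T→G), site 17 (C→T), site 22 (T→G), site 27 (C→T), site 29 (C→G), site 31 (A→T), site 34 (A→G), site 35 (A→C).
There are 12 differences over 46 sites, so p = 12/46 = 0.261.

0.261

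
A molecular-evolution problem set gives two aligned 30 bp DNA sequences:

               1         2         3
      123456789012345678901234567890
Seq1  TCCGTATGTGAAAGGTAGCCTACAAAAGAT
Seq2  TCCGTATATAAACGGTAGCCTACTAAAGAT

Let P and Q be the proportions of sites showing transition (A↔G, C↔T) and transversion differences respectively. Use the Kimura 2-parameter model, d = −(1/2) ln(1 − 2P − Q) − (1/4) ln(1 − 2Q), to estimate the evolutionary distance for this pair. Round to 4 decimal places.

Mismatches occur at site 8 (G→A, transition), site 10 (G→A, transition), site 13 (A→C, transversion), site 24 (A→T, transversion).
Of the 4 differences, 2 transitions and 2 transversions over 30 sites: P = 2/30 = 0.066667, Q = 2/30 = 0.066667.
d = −0.5·ln(0.799999) − 0.25·ln(0.866666) = −0.5·(-0.223145) − 0.25·(-0.143102) = 0.1473.

0.1473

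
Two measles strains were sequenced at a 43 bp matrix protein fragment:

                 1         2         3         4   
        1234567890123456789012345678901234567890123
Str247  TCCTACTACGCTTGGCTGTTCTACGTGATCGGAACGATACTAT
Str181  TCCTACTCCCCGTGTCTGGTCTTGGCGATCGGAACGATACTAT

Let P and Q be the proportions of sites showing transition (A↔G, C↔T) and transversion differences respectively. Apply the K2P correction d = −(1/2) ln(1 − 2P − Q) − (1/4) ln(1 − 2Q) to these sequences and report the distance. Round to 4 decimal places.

Mismatches occur at site 8 (A↔C, transversion), site 10 (G↔C, transversion), site 12 (T↔G, transversion), site 15 (G↔T, transversion), site 19 (T↔G, transversion), site 23 (A↔T, transversion), site 24 (C↔G, transversion), site 26 (T↔C, transition).
Of the 8 differences, 1 transition and 7 transversions over 43 sites: P = 1/43 = 0.023256, Q = 7/43 = 0.162791.
d = −0.5·ln(0.790697) − 0.25·ln(0.674418) = −0.5·(-0.234840) − 0.25·(-0.393905) = 0.2159.

0.2159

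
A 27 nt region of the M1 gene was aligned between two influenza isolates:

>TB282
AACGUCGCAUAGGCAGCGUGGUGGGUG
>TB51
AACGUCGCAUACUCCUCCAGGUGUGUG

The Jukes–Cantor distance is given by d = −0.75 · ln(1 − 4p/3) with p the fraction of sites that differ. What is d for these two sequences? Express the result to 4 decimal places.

The sequences differ at positions 12 (G/C), 13 (G/U), 15 (A/C), 16 (G/U), 18 (G/C), 19 (U/A), 24 (G/U).
p = 7/27 = 0.259259.
d = −0.75 · ln(1 − (4/3)·0.259259) = −0.75 · ln(0.654321) = −0.75 · (-0.424157) = 0.3181.

0.3181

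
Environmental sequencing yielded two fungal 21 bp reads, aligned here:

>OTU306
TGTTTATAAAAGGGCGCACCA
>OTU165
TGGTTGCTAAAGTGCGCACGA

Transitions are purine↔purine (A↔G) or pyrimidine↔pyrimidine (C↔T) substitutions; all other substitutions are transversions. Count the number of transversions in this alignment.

4

The sequences differ at positions 3 (T/G, transversion), 6 (A/G, transition), 7 (T/C, transition), 8 (A/T, transversion), 13 (G/T, transversion), 20 (C/G, transversion).
Of the 6 differences, 2 transitions and 4 transversions, so the answer is 4.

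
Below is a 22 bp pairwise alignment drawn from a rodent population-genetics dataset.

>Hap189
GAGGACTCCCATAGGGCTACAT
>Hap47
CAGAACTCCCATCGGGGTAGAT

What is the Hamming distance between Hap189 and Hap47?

Mismatches occur at site 1 (G↔C), site 4 (G↔A), site 13 (A↔C), site 17 (C↔G), site 20 (C↔G).
That gives 5 mismatches out of 22 aligned sites, so the Hamming distance is 5.

5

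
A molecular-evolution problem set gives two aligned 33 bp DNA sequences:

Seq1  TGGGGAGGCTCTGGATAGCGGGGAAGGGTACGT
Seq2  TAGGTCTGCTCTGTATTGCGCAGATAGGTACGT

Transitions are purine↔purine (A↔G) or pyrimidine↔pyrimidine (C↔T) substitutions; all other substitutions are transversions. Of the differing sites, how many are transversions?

7

Differing sites — 2:G/A (Ti); 5:G/T (Tv); 6:A/C (Tv); 7:G/T (Tv); 14:G/T (Tv); 17:A/T (Tv); 21:G/C (Tv); 22:G/A (Ti); 25:A/T (Tv); 26:G/A (Ti).
Of the 10 differences, 3 transitions and 7 transversions, so the answer is 7.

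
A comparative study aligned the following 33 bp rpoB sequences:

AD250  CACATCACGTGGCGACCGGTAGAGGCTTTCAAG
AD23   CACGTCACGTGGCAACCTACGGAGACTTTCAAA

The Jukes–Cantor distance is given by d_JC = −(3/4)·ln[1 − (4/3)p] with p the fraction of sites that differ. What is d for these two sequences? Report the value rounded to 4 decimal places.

0.2928

Differing sites — 4:A/G; 14:G/A; 18:G/T; 19:G/A; 20:T/C; 21:A/G; 25:G/A; 33:G/A.
p = 8/33 = 0.242424.
d = −0.75 · ln(1 − (4/3)·0.242424) = −0.75 · ln(0.676768) = −0.75 · (-0.390427) = 0.2928.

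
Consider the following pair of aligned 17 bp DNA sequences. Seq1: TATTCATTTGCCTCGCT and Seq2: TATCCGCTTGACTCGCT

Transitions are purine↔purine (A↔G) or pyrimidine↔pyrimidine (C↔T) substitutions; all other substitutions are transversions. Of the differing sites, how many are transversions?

Differing sites — 4:T/C (Ti); 6:A/G (Ti); 7:T/C (Ti); 11:C/A (Tv).
Of the 4 differences, 3 transitions and 1 transversion, so the answer is 1.

1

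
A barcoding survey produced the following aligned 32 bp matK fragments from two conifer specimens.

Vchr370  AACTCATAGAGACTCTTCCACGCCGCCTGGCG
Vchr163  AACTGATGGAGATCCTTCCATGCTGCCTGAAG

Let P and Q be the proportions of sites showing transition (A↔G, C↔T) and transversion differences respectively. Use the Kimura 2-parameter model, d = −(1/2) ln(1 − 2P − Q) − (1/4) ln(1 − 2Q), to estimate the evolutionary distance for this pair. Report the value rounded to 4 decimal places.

The sequences differ at positions 5 (C/G, transversion), 8 (A/G, transition), 13 (C/T, transition), 14 (T/C, transition), 21 (C/T, transition), 24 (C/T, transition), 30 (G/A, transition), 31 (C/A, transversion).
Of the 8 differences, 6 transitions and 2 transversions over 32 sites: P = 6/32 = 0.187500, Q = 2/32 = 0.062500.
d = −0.5·ln(0.562500) − 0.25·ln(0.875000) = −0.5·(-0.575364) − 0.25·(-0.133531) = 0.3211.

0.3211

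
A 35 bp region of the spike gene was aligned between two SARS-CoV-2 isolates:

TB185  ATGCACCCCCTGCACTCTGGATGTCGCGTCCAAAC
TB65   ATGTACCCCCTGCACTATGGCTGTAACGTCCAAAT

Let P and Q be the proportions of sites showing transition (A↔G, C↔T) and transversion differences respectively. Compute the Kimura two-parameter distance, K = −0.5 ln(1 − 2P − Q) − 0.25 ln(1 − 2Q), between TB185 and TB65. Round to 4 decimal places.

The sequences differ at positions 4 (C/T, transition), 17 (C/A, transversion), 21 (A/C, transversion), 25 (C/A, transversion), 26 (G/A, transition), 35 (C/T, transition).
Of the 6 differences, 3 transitions and 3 transversions over 35 sites: P = 3/35 = 0.085714, Q = 3/35 = 0.085714.
d = −0.5·ln(0.742858) − 0.25·ln(0.828572) = −0.5·(-0.297250) − 0.25·(-0.188052) = 0.1956.

0.1956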